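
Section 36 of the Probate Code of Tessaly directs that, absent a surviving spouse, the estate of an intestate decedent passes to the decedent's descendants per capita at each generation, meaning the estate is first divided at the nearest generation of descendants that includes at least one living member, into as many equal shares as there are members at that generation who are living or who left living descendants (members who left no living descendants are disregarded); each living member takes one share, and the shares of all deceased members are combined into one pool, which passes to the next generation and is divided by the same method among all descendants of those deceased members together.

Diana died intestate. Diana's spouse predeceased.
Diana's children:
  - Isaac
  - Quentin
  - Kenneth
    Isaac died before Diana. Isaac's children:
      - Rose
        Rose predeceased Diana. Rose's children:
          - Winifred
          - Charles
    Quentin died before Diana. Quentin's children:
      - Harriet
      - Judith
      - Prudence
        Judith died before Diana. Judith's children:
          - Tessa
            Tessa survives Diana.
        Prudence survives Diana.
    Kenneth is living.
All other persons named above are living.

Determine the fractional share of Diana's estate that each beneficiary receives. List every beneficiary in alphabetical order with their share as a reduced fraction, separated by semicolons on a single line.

Charles 1/9; Harriet 1/6; Kenneth 1/3; Prudence 1/6; Tessa 1/9; Winifred 1/9

There is no surviving spouse, so the entire estate passes to Diana's descendants per capita at each generation.
At generation 1 (Isaac, Quentin, Kenneth) there are 3 shares of (1)/3 = 1/3 each.
Living: Kenneth — each takes 1/3.
Deceased: Isaac and Quentin. Their combined 2/3 is pooled and carried to generation 2.
At generation 2 (Rose, Harriet, Judith, Prudence) there are 4 shares of (2/3)/4 = 1/6 each.
Living: Harriet and Prudence — each takes 1/6.
Deceased: Rose and Judith. Their combined 1/3 is pooled and carried to generation 3.
At generation 3 (Winifred, Charles, Tessa) there are 3 shares of (1/3)/3 = 1/9 each.
Living: Winifred, Charles, and Tessa — each takes 1/9.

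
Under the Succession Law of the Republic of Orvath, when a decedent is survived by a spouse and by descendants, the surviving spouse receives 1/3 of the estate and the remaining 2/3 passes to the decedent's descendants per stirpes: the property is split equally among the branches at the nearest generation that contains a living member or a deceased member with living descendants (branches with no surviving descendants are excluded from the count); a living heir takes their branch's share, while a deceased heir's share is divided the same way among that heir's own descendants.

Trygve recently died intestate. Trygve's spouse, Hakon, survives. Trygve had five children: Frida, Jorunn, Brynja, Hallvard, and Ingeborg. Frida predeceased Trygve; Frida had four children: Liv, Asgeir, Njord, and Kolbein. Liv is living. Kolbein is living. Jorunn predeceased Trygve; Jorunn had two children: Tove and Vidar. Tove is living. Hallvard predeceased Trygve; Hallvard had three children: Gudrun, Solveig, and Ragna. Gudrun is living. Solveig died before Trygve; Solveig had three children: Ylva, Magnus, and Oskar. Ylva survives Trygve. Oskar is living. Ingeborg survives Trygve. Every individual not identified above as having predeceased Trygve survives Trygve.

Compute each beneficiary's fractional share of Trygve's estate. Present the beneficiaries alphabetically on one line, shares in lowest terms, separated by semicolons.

Hakon, as surviving spouse, takes 1/3.
The remaining 2/3 passes to Trygve's descendants per stirpes.
The 2/3 is divided into 5 equal shares of 2/15 among Frida, Jorunn, Brynja, Hallvard, Ingeborg.
Frida predeceased; the 2/15 allotted to Frida's branch passes to Frida's issue by representation.
The 2/15 is divided into 4 equal shares of 1/30 among Liv, Asgeir, Njord, Kolbein.
Liv is living and takes 1/30.
Asgeir is living and takes 1/30.
Njord is living and takes 1/30.
Kolbein is living and takes 1/30.
Jorunn predeceased; the 2/15 allotted to Jorunn's branch passes to Jorunn's issue by representation.
The 2/15 is divided into 2 equal shares of 1/15 among Tove, Vidar.
Tove is living and takes 1/15.
Vidar is living and takes 1/15.
Brynja is living and takes 2/15.
Hallvard predeceased; the 2/15 allotted to Hallvard's branch passes to Hallvard's issue by representation.
The 2/15 is divided into 3 equal shares of 2/45 among Gudrun, Solveig, Ragna.
Gudrun is living and takes 2/45.
Solveig predeceased; the 2/45 allotted to Solveig's branch passes to Solveig's issue by representation.
The 2/45 is divided into 3 equal shares of 2/135 among Ylva, Magnus, Oskar.
Ylva is living and takes 2/135.
Magnus is living and takes 2/135.
Oskar is living and takes 2/135.
Ragna is living and takes 2/45.
Ingeborg is living and takes 2/15.

Asgeir 1/30; Brynja 2/15; Gudrun 2/45; Hakon 1/3; Ingeborg 2/15; Kolbein 1/30; Liv 1/30; Magnus 2/135; Njord 1/30; Oskar 2/135; Ragna 2/45; Tove 1/15; Vidar 1/15; Ylva 2/135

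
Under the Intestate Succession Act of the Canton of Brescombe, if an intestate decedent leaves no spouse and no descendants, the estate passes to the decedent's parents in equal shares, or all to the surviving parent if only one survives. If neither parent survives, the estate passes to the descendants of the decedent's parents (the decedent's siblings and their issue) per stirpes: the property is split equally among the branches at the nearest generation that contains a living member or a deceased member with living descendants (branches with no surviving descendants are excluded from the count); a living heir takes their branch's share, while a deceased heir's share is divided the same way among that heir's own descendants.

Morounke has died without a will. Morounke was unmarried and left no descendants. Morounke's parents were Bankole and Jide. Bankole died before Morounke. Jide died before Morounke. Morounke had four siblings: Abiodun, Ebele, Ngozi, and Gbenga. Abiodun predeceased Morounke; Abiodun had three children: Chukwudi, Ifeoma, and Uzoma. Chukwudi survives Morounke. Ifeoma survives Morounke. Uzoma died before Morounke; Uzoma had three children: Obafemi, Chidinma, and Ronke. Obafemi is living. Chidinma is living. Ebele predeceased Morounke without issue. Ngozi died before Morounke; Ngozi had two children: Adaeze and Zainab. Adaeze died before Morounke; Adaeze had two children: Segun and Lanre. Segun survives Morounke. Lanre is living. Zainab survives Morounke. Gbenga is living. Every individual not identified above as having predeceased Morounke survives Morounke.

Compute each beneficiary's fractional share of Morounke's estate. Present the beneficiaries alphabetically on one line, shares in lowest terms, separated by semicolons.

Chidinma 1/27; Chukwudi 1/9; Gbenga 1/3; Ifeoma 1/9; Lanre 1/12; Obafemi 1/27; Ronke 1/27; Segun 1/12; Zainab 1/6

Neither parent survives and there are no descendants, so the estate passes to Morounke's siblings and their issue per stirpes.
Ebele left no surviving issue, so that branch lapses and is disregarded.
The estate is divided into 3 equal shares of 1/3 among Abiodun, Ngozi, Gbenga.
Abiodun predeceased; the 1/3 allotted to Abiodun's branch passes to Abiodun's issue by representation.
The 1/3 is divided into 3 equal shares of 1/9 among Chukwudi, Ifeoma, Uzoma.
Chukwudi is living and takes 1/9.
Ifeoma is living and takes 1/9.
Uzoma predeceased; the 1/9 allotted to Uzoma's branch passes to Uzoma's issue by representation.
The 1/9 is divided into 3 equal shares of 1/27 among Obafemi, Chidinma, Ronke.
Obafemi is living and takes 1/27.
Chidinma is living and takes 1/27.
Ronke is living and takes 1/27.
Ngozi predeceased; the 1/3 allotted to Ngozi's branch passes to Ngozi's issue by representation.
The 1/3 is divided into 2 equal shares of 1/6 among Adaeze, Zainab.
Adaeze predeceased; the 1/6 allotted to Adaeze's branch passes to Adaeze's issue by representation.
The 1/6 is divided into 2 equal shares of 1/12 among Segun, Lanre.
Segun is living and takes 1/12.
Lanre is living and takes 1/12.
Zainab is living and takes 1/6.
Gbenga is living and takes 1/3.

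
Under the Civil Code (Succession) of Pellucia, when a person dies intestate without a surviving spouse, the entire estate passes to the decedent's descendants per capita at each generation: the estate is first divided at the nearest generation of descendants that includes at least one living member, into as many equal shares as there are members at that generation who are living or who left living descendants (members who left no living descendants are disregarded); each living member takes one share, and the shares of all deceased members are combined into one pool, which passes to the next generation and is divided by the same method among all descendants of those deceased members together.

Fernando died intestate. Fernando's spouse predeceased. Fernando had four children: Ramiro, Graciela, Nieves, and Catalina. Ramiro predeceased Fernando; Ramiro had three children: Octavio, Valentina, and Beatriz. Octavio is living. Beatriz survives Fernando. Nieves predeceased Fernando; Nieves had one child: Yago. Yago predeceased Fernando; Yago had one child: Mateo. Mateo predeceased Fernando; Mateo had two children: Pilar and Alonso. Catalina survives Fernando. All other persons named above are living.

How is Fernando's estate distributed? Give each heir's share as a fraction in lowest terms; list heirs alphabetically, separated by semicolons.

There is no surviving spouse, so the entire estate passes to Fernando's descendants per capita at each generation.
At generation 1 (Ramiro, Graciela, Nieves, Catalina) there are 4 shares of (1)/4 = 1/4 each.
Living: Graciela and Catalina — each takes 1/4.
Deceased: Ramiro and Nieves. Their combined 1/2 is pooled and carried to generation 2.
At generation 2 (Octavio, Valentina, Beatriz, Yago) there are 4 shares of (1/2)/4 = 1/8 each.
Living: Octavio, Valentina, and Beatriz — each takes 1/8.
Deceased: Yago. That 1/8 share is carried to generation 3.
At generation 3 (Mateo) there are 1 shares of (1/8)/1 = 1/8 each.
Deceased: Mateo. That 1/8 share is carried to generation 4.
At generation 4 (Pilar, Alonso) there are 2 shares of (1/8)/2 = 1/16 each.
Living: Pilar and Alonso — each takes 1/16.

Alonso 1/16; Beatriz 1/8; Catalina 1/4; Graciela 1/4; Octavio 1/8; Pilar 1/16; Valentina 1/8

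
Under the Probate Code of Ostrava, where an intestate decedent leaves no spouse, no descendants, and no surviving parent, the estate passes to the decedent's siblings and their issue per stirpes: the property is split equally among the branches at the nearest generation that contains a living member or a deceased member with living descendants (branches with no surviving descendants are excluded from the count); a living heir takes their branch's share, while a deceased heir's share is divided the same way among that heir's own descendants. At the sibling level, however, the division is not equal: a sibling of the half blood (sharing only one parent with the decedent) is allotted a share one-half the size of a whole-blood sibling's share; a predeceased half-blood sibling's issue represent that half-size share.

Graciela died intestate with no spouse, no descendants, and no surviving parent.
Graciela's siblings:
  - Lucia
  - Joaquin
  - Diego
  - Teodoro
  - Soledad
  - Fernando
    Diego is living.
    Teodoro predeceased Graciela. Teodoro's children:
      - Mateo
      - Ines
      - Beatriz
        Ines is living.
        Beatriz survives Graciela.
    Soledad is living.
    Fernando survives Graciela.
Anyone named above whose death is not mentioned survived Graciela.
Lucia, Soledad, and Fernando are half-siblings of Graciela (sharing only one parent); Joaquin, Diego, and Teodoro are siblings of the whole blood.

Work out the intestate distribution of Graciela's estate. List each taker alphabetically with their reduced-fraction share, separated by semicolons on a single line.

Beatriz 2/27; Diego 2/9; Fernando 1/9; Ines 2/27; Joaquin 2/9; Lucia 1/9; Mateo 2/27; Soledad 1/9

No spouse, descendants, or parent survives, so the estate passes to Graciela's siblings per stirpes.
Half-blood siblings count for one-half the weight of whole-blood siblings at the initial division.
Dividing 1 in proportion to weights (total weight 9/2): Lucia (weight 1/2) → 1/9; Joaquin (weight 1) → 2/9; Diego (weight 1) → 2/9; Teodoro (weight 1) → 2/9; Soledad (weight 1/2) → 1/9; Fernando (weight 1/2) → 1/9.
Lucia is living and takes 1/9.
Joaquin is living and takes 2/9.
Diego is living and takes 2/9.
Teodoro predeceased; the 2/9 allotted to Teodoro's branch passes to Teodoro's issue by representation.
The 2/9 is divided into 3 equal shares of 2/27 among Mateo, Ines, Beatriz.
Mateo is living and takes 2/27.
Ines is living and takes 2/27.
Beatriz is living and takes 2/27.
Soledad is living and takes 1/9.
Fernando is living and takes 1/9.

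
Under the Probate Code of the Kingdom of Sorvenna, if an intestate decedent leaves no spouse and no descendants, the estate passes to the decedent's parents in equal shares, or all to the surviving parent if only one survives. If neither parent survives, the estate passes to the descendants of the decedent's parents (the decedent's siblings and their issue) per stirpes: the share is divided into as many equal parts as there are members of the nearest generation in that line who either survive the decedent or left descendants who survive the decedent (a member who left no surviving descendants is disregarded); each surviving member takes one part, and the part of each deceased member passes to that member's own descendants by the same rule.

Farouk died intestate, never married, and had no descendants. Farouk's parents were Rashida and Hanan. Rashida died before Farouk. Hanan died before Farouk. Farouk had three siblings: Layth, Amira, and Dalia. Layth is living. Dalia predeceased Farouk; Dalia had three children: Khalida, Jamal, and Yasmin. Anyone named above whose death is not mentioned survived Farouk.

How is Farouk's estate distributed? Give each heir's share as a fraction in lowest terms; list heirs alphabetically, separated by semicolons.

Neither parent survives and there are no descendants, so the estate passes to Farouk's siblings and their issue per stirpes.
The estate is divided into 3 equal shares of 1/3 among Layth, Amira, Dalia.
Layth is living and takes 1/3.
Amira is living and takes 1/3.
Dalia predeceased; the 1/3 allotted to Dalia's branch passes to Dalia's issue by representation.
The 1/3 is divided into 3 equal shares of 1/9 among Khalida, Jamal, Yasmin.
Khalida is living and takes 1/9.
Jamal is living and takes 1/9.
Yasmin is living and takes 1/9.

Amira 1/3; Jamal 1/9; Khalida 1/9; Layth 1/3; Yasmin 1/9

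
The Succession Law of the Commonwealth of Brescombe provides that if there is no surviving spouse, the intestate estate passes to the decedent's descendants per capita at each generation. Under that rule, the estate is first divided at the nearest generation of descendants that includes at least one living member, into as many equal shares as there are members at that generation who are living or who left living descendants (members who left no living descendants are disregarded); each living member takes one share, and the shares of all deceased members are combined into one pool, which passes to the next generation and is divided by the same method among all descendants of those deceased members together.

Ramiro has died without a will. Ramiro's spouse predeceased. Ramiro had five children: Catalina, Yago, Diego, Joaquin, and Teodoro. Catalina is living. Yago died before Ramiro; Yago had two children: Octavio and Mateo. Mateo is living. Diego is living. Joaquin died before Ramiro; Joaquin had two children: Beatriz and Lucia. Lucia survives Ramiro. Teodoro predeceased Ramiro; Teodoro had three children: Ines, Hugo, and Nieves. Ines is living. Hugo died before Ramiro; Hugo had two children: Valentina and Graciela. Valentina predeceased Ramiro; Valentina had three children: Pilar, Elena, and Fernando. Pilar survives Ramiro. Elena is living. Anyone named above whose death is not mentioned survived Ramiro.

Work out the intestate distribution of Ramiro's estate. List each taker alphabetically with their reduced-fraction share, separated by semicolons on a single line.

Beatriz 3/35; Catalina 1/5; Diego 1/5; Elena 1/70; Fernando 1/70; Graciela 3/70; Ines 3/35; Lucia 3/35; Mateo 3/35; Nieves 3/35; Octavio 3/35; Pilar 1/70

There is no surviving spouse, so the entire estate passes to Ramiro's descendants per capita at each generation.
At generation 1 (Catalina, Yago, Diego, Joaquin, Teodoro) there are 5 shares of (1)/5 = 1/5 each.
Living: Catalina and Diego — each takes 1/5.
Deceased: Yago, Joaquin, and Teodoro. Their combined 3/5 is pooled and carried to generation 2.
At generation 2 (Octavio, Mateo, Beatriz, Lucia, Ines, Hugo, Nieves) there are 7 shares of (3/5)/7 = 3/35 each.
Living: Octavio, Mateo, Beatriz, Lucia, Ines, and Nieves — each takes 3/35.
Deceased: Hugo. That 3/35 share is carried to generation 3.
At generation 3 (Valentina, Graciela) there are 2 shares of (3/35)/2 = 3/70 each.
Living: Graciela — each takes 3/70.
Deceased: Valentina. That 3/70 share is carried to generation 4.
At generation 4 (Pilar, Elena, Fernando) there are 3 shares of (3/70)/3 = 1/70 each.
Living: Pilar, Elena, and Fernando — each takes 1/70.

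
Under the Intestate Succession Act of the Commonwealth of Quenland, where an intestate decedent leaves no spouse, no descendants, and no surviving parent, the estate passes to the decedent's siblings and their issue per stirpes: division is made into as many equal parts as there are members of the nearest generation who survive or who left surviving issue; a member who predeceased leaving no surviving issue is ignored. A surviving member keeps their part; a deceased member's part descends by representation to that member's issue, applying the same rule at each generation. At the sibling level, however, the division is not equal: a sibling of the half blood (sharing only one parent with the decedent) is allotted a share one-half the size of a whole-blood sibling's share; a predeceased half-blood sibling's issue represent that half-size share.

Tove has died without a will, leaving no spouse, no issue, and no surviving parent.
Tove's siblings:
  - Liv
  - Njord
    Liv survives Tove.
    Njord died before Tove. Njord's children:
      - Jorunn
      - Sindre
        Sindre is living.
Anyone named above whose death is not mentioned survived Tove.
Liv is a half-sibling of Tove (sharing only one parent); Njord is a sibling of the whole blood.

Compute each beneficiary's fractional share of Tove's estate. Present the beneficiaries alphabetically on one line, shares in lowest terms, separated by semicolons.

Jorunn 1/3; Liv 1/3; Sindre 1/3

No spouse, descendants, or parent survives, so the estate passes to Tove's siblings per stirpes.
Half-blood siblings count for one-half the weight of whole-blood siblings at the initial division.
Dividing 1 in proportion to weights (total weight 3/2): Liv (weight 1/2) → 1/3; Njord (weight 1) → 2/3.
Liv is living and takes 1/3.
Njord predeceased; the 2/3 allotted to Njord's branch passes to Njord's issue by representation.
The 2/3 is divided into 2 equal shares of 1/3 among Jorunn, Sindre.
Jorunn is living and takes 1/3.
Sindre is living and takes 1/3.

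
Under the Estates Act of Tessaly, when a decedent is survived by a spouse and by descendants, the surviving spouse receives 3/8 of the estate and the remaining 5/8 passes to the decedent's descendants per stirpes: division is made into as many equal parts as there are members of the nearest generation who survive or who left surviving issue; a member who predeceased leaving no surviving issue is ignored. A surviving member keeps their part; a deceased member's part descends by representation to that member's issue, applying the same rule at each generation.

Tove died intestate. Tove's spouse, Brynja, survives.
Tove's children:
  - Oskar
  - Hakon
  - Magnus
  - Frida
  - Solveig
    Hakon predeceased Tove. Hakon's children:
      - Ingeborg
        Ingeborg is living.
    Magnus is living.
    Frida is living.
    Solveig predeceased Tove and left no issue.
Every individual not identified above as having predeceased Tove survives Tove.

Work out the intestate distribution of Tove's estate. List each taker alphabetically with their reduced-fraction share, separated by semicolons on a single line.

Brynja 3/8; Frida 5/32; Ingeborg 5/32; Magnus 5/32; Oskar 5/32

Brynja, as surviving spouse, takes 3/8.
The remaining 5/8 passes to Tove's descendants per stirpes.
Solveig left no surviving issue, so that branch lapses and is disregarded.
The 5/8 is divided into 4 equal shares of 5/32 among Oskar, Hakon, Magnus, Frida.
Oskar is living and takes 5/32.
Hakon predeceased; the 5/32 allotted to Hakon's branch passes to Hakon's issue by representation.
Ingeborg is the sole taker at this level and receives the full 5/32.
Magnus is living and takes 5/32.
Frida is living and takes 5/32.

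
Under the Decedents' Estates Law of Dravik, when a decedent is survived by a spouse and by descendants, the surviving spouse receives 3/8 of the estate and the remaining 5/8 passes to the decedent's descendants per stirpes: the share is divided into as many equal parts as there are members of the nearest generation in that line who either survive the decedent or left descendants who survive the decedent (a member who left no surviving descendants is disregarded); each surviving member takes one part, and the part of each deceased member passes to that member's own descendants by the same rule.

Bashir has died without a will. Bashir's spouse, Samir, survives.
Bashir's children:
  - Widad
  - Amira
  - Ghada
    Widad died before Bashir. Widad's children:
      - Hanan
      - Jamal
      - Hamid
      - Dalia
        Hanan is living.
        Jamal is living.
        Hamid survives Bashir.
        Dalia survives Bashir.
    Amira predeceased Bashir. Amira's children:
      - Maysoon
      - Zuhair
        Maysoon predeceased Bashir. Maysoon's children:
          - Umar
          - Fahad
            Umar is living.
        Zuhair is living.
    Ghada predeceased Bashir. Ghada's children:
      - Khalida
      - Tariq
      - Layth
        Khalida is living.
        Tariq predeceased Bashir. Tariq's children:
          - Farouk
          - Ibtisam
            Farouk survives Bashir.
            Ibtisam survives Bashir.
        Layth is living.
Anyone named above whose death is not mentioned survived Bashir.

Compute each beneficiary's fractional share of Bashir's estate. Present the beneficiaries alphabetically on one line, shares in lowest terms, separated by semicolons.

Samir, as surviving spouse, takes 3/8.
The remaining 5/8 passes to Bashir's descendants per stirpes.
The 5/8 is divided into 3 equal shares of 5/24 among Widad, Amira, Ghada.
Widad predeceased; the 5/24 allotted to Widad's branch passes to Widad's issue by representation.
The 5/24 is divided into 4 equal shares of 5/96 among Hanan, Jamal, Hamid, Dalia.
Hanan is living and takes 5/96.
Jamal is living and takes 5/96.
Hamid is living and takes 5/96.
Dalia is living and takes 5/96.
Amira predeceased; the 5/24 allotted to Amira's branch passes to Amira's issue by representation.
The 5/24 is divided into 2 equal shares of 5/48 among Maysoon, Zuhair.
Maysoon predeceased; the 5/48 allotted to Maysoon's branch passes to Maysoon's issue by representation.
The 5/48 is divided into 2 equal shares of 5/96 among Umar, Fahad.
Umar is living and takes 5/96.
Fahad is living and takes 5/96.
Zuhair is living and takes 5/48.
Ghada predeceased; the 5/24 allotted to Ghada's branch passes to Ghada's issue by representation.
The 5/24 is divided into 3 equal shares of 5/72 among Khalida, Tariq, Layth.
Khalida is living and takes 5/72.
Tariq predeceased; the 5/72 allotted to Tariq's branch passes to Tariq's issue by representation.
The 5/72 is divided into 2 equal shares of 5/144 among Farouk, Ibtisam.
Farouk is living and takes 5/144.
Ibtisam is living and takes 5/144.
Layth is living and takes 5/72.

Dalia 5/96; Fahad 5/96; Farouk 5/144; Hamid 5/96; Hanan 5/96; Ibtisam 5/144; Jamal 5/96; Khalida 5/72; Layth 5/72; Samir 3/8; Umar 5/96; Zuhair 5/48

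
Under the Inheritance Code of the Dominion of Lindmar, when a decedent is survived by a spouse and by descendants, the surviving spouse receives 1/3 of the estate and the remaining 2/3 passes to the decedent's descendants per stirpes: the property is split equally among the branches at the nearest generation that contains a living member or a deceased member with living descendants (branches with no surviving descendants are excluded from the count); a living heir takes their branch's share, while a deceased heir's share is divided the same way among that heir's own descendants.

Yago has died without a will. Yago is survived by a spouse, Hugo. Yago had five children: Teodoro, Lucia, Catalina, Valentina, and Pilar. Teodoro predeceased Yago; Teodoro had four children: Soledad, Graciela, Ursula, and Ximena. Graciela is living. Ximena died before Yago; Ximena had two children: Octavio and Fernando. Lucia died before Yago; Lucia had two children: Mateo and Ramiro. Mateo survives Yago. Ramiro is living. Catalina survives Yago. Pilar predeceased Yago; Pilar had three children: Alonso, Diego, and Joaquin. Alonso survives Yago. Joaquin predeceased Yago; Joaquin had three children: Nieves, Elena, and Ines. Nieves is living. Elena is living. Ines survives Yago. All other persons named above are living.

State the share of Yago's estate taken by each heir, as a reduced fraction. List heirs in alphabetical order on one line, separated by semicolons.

Hugo, as surviving spouse, takes 1/3.
The remaining 2/3 passes to Yago's descendants per stirpes.
The 2/3 is divided into 5 equal shares of 2/15 among Teodoro, Lucia, Catalina, Valentina, Pilar.
Teodoro predeceased; the 2/15 allotted to Teodoro's branch passes to Teodoro's issue by representation.
The 2/15 is divided into 4 equal shares of 1/30 among Soledad, Graciela, Ursula, Ximena.
Soledad is living and takes 1/30.
Graciela is living and takes 1/30.
Ursula is living and takes 1/30.
Ximena predeceased; the 1/30 allotted to Ximena's branch passes to Ximena's issue by representation.
The 1/30 is divided into 2 equal shares of 1/60 among Octavio, Fernando.
Octavio is living and takes 1/60.
Fernando is living and takes 1/60.
Lucia predeceased; the 2/15 allotted to Lucia's branch passes to Lucia's issue by representation.
The 2/15 is divided into 2 equal shares of 1/15 among Mateo, Ramiro.
Mateo is living and takes 1/15.
Ramiro is living and takes 1/15.
Catalina is living and takes 2/15.
Valentina is living and takes 2/15.
Pilar predeceased; the 2/15 allotted to Pilar's branch passes to Pilar's issue by representation.
The 2/15 is divided into 3 equal shares of 2/45 among Alonso, Diego, Joaquin.
Alonso is living and takes 2/45.
Diego is living and takes 2/45.
Joaquin predeceased; the 2/45 allotted to Joaquin's branch passes to Joaquin's issue by representation.
The 2/45 is divided into 3 equal shares of 2/135 among Nieves, Elena, Ines.
Nieves is living and takes 2/135.
Elena is living and takes 2/135.
Ines is living and takes 2/135.

Alonso 2/45; Catalina 2/15; Diego 2/45; Elena 2/135; Fernando 1/60; Graciela 1/30; Hugo 1/3; Ines 2/135; Mateo 1/15; Nieves 2/135; Octavio 1/60; Ramiro 1/15; Soledad 1/30; Ursula 1/30; Valentina 2/15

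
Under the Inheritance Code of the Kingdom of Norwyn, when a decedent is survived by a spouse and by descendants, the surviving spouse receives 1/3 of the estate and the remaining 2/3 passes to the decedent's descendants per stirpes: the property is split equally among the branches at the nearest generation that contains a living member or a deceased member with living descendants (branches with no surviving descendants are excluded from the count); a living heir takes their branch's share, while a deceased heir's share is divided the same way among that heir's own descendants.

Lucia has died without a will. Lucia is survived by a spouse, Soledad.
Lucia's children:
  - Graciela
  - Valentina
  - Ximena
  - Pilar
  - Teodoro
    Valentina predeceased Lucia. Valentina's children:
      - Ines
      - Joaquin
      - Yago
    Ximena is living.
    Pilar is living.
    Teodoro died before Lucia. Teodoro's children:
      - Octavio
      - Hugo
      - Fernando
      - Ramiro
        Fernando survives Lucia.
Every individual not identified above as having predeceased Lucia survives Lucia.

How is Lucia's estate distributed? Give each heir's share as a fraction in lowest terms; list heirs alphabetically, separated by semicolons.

Fernando 1/30; Graciela 2/15; Hugo 1/30; Ines 2/45; Joaquin 2/45; Octavio 1/30; Pilar 2/15; Ramiro 1/30; Soledad 1/3; Ximena 2/15; Yago 2/45

Soledad, as surviving spouse, takes 1/3.
The remaining 2/3 passes to Lucia's descendants per stirpes.
The 2/3 is divided into 5 equal shares of 2/15 among Graciela, Valentina, Ximena, Pilar, Teodoro.
Graciela is living and takes 2/15.
Valentina predeceased; the 2/15 allotted to Valentina's branch passes to Valentina's issue by representation.
The 2/15 is divided into 3 equal shares of 2/45 among Ines, Joaquin, Yago.
Ines is living and takes 2/45.
Joaquin is living and takes 2/45.
Yago is living and takes 2/45.
Ximena is living and takes 2/15.
Pilar is living and takes 2/15.
Teodoro predeceased; the 2/15 allotted to Teodoro's branch passes to Teodoro's issue by representation.
The 2/15 is divided into 4 equal shares of 1/30 among Octavio, Hugo, Fernando, Ramiro.
Octavio is living and takes 1/30.
Hugo is living and takes 1/30.
Fernando is living and takes 1/30.
Ramiro is living and takes 1/30.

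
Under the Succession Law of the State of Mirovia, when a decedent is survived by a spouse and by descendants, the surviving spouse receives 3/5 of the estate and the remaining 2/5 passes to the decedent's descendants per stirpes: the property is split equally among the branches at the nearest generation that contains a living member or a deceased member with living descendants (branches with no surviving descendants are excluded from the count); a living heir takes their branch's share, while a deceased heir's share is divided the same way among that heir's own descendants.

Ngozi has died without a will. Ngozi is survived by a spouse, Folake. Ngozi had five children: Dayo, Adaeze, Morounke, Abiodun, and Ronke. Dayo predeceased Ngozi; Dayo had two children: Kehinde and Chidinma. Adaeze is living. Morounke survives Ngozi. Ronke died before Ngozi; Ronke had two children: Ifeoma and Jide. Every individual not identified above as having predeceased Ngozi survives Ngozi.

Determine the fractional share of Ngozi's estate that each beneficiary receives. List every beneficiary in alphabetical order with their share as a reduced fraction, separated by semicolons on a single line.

Folake, as surviving spouse, takes 3/5.
The remaining 2/5 passes to Ngozi's descendants per stirpes.
The 2/5 is divided into 5 equal shares of 2/25 among Dayo, Adaeze, Morounke, Abiodun, Ronke.
Dayo predeceased; the 2/25 allotted to Dayo's branch passes to Dayo's issue by representation.
The 2/25 is divided into 2 equal shares of 1/25 among Kehinde, Chidinma.
Kehinde is living and takes 1/25.
Chidinma is living and takes 1/25.
Adaeze is living and takes 2/25.
Morounke is living and takes 2/25.
Abiodun is living and takes 2/25.
Ronke predeceased; the 2/25 allotted to Ronke's branch passes to Ronke's issue by representation.
The 2/25 is divided into 2 equal shares of 1/25 among Ifeoma, Jide.
Ifeoma is living and takes 1/25.
Jide is living and takes 1/25.

Abiodun 2/25; Adaeze 2/25; Chidinma 1/25; Folake 3/5; Ifeoma 1/25; Jide 1/25; Kehinde 1/25; Morounke 2/25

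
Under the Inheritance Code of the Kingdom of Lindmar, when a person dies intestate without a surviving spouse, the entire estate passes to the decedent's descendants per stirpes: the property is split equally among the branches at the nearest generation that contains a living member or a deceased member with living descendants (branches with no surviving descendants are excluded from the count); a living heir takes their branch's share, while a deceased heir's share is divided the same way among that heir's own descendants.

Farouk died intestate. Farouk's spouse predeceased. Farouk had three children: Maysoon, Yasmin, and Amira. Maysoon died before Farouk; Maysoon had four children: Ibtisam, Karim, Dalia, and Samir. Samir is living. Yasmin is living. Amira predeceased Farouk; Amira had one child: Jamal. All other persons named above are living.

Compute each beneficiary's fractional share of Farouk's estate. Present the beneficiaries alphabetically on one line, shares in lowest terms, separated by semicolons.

There is no surviving spouse, so the entire estate passes to Farouk's descendants per stirpes.
The estate is divided into 3 equal shares of 1/3 among Maysoon, Yasmin, Amira.
Maysoon predeceased; the 1/3 allotted to Maysoon's branch passes to Maysoon's issue by representation.
The 1/3 is divided into 4 equal shares of 1/12 among Ibtisam, Karim, Dalia, Samir.
Ibtisam is living and takes 1/12.
Karim is living and takes 1/12.
Dalia is living and takes 1/12.
Samir is living and takes 1/12.
Yasmin is living and takes 1/3.
Amira predeceased; the 1/3 allotted to Amira's branch passes to Amira's issue by representation.
Jamal is the sole taker at this level and receives the full 1/3.

Dalia 1/12; Ibtisam 1/12; Jamal 1/3; Karim 1/12; Samir 1/12; Yasmin 1/3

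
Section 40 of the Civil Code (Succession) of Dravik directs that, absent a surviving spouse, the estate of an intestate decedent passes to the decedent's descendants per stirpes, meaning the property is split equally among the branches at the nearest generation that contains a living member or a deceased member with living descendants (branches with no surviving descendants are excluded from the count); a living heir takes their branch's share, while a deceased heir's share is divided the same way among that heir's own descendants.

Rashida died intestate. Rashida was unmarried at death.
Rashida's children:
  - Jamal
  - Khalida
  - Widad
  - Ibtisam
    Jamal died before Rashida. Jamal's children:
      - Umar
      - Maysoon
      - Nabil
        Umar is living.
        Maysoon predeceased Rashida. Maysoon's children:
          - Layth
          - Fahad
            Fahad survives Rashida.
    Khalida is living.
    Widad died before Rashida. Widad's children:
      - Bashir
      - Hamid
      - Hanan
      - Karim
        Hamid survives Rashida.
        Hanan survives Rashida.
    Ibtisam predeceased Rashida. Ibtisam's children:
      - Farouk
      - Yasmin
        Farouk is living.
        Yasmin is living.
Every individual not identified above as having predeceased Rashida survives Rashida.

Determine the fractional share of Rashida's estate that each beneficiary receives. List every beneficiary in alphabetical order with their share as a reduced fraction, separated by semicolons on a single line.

There is no surviving spouse, so the entire estate passes to Rashida's descendants per stirpes.
The estate is divided into 4 equal shares of 1/4 among Jamal, Khalida, Widad, Ibtisam.
Jamal predeceased; the 1/4 allotted to Jamal's branch passes to Jamal's issue by representation.
The 1/4 is divided into 3 equal shares of 1/12 among Umar, Maysoon, Nabil.
Umar is living and takes 1/12.
Maysoon predeceased; the 1/12 allotted to Maysoon's branch passes to Maysoon's issue by representation.
The 1/12 is divided into 2 equal shares of 1/24 among Layth, Fahad.
Layth is living and takes 1/24.
Fahad is living and takes 1/24.
Nabil is living and takes 1/12.
Khalida is living and takes 1/4.
Widad predeceased; the 1/4 allotted to Widad's branch passes to Widad's issue by representation.
The 1/4 is divided into 4 equal shares of 1/16 among Bashir, Hamid, Hanan, Karim.
Bashir is living and takes 1/16.
Hamid is living and takes 1/16.
Hanan is living and takes 1/16.
Karim is living and takes 1/16.
Ibtisam predeceased; the 1/4 allotted to Ibtisam's branch passes to Ibtisam's issue by representation.
The 1/4 is divided into 2 equal shares of 1/8 among Farouk, Yasmin.
Farouk is living and takes 1/8.
Yasmin is living and takes 1/8.

Bashir 1/16; Fahad 1/24; Farouk 1/8; Hamid 1/16; Hanan 1/16; Karim 1/16; Khalida 1/4; Layth 1/24; Nabil 1/12; Umar 1/12; Yasmin 1/8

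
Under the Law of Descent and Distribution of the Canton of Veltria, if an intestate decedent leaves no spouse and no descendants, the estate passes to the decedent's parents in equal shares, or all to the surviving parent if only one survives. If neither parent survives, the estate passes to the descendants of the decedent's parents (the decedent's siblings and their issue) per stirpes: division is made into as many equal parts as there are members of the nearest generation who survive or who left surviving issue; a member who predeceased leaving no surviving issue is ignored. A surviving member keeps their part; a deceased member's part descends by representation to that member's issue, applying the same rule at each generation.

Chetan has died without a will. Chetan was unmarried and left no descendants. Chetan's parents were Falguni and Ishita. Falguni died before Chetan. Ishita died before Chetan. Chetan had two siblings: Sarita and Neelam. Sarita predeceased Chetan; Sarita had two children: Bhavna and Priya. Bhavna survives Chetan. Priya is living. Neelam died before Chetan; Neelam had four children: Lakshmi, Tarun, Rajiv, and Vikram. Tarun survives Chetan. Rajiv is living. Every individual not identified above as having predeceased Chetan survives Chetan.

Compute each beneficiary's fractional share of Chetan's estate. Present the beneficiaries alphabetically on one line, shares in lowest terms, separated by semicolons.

Bhavna 1/4; Lakshmi 1/8; Priya 1/4; Rajiv 1/8; Tarun 1/8; Vikram 1/8

Neither parent survives and there are no descendants, so the estate passes to Chetan's siblings and their issue per stirpes.
The estate is divided into 2 equal shares of 1/2 among Sarita, Neelam.
Sarita predeceased; the 1/2 allotted to Sarita's branch passes to Sarita's issue by representation.
The 1/2 is divided into 2 equal shares of 1/4 among Bhavna, Priya.
Bhavna is living and takes 1/4.
Priya is living and takes 1/4.
Neelam predeceased; the 1/2 allotted to Neelam's branch passes to Neelam's issue by representation.
The 1/2 is divided into 4 equal shares of 1/8 among Lakshmi, Tarun, Rajiv, Vikram.
Lakshmi is living and takes 1/8.
Tarun is living and takes 1/8.
Rajiv is living and takes 1/8.
Vikram is living and takes 1/8.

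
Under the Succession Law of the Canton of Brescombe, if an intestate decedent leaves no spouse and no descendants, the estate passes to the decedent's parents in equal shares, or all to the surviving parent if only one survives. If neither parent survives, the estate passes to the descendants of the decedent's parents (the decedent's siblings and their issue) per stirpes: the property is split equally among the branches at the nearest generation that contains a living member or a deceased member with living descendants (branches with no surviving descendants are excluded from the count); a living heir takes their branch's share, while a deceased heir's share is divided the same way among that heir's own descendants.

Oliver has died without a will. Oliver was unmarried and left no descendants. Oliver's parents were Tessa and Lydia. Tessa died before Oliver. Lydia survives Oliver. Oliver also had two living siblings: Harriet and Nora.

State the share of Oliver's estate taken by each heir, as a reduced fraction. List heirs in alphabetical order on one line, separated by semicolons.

Only one parent, Lydia, survives, so Lydia takes the entire estate. The siblings take nothing because a surviving parent has priority.

Lydia 1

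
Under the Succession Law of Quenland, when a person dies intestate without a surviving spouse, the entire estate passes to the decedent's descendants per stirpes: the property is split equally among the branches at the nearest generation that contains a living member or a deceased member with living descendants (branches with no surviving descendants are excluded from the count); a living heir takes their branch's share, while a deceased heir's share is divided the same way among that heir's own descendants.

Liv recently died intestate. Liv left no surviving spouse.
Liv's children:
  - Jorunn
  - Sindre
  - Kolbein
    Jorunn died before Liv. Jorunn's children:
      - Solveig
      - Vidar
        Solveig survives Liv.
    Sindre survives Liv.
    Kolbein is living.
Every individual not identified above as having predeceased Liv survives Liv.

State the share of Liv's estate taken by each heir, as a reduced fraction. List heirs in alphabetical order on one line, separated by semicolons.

Kolbein 1/3; Sindre 1/3; Solveig 1/6; Vidar 1/6

There is no surviving spouse, so the entire estate passes to Liv's descendants per stirpes.
The estate is divided into 3 equal shares of 1/3 among Jorunn, Sindre, Kolbein.
Jorunn predeceased; the 1/3 allotted to Jorunn's branch passes to Jorunn's issue by representation.
The 1/3 is divided into 2 equal shares of 1/6 among Solveig, Vidar.
Solveig is living and takes 1/6.
Vidar is living and takes 1/6.
Sindre is living and takes 1/3.
Kolbein is living and takes 1/3.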